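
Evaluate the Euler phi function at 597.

396

Factor: 597 = 3 · 199.
φ(597) = (3−1) · (199−1) = 2 · 198 = 396.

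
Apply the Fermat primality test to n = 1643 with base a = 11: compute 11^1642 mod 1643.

11^1 ≡ 11 (mod 1643)
11^2 ≡ 11^2 = 121 ≡ 121 (mod 1643)
11^4 ≡ 121^2 = 14641 ≡ 1497 (mod 1643)
11^8 ≡ 1497^2 = 2241009 ≡ 1600 (mod 1643)
11^16 ≡ 1600^2 = 2560000 ≡ 206 (mod 1643)
11^32 ≡ 206^2 = 42436 ≡ 1361 (mod 1643)
11^64 ≡ 1361^2 = 1852321 ≡ 660 (mod 1643)
11^128 ≡ 660^2 = 435600 ≡ 205 (mod 1643)
11^256 ≡ 205^2 = 42025 ≡ 950 (mod 1643)
11^512 ≡ 950^2 = 902500 ≡ 493 (mod 1643)
11^1024 ≡ 493^2 = 243049 ≡ 1528 (mod 1643)
1642 = 1024 + 512 + 64 + 32 + 8 + 2 in binary powers of 2.
So 11^1642 ≡ 1528 · 493 · 660 · 1361 · 1600 · 121 ≡ 1444 (mod 1643).
Since 1444 ≠ 1, base 11 is a Fermat witness: 1643 is composite.

1444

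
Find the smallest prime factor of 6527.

61

6527 is odd.
Digit sum 20, not divisible by 3.
Ends in 7: not divisible by 5.
7: 6527 = 7·932 + 3
11: 6527 = 11·593 + 4
13: 6527 = 13·502 + 1
17: 6527 = 17·383 + 16
19: 6527 = 19·343 + 10
23: 6527 = 23·283 + 18
29: 6527 = 29·225 + 2
31: 6527 = 31·210 + 17
37: 6527 = 37·176 + 15
41: 6527 = 41·159 + 8
43: 6527 = 43·151 + 34
47: 6527 = 47·138 + 41
53: 6527 = 53·123 + 8
59: 6527 = 59·110 + 37
61: 6527 = 61·107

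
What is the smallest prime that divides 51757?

51757 is odd.
Digit sum 25, not divisible by 3.
Ends in 7: not divisible by 5.
7: 51757 = 7·7393 + 6
11: 51757 = 11·4705 + 2
13: 51757 = 13·3981 + 4
17: 51757 = 17·3044 + 9
19: 51757 = 19·2724 + 1
23: 51757 = 23·2250 + 7
29: 51757 = 29·1784 + 21
31: 51757 = 31·1669 + 18
37: 51757 = 37·1398 + 31
41: 51757 = 41·1262 + 15
43: 51757 = 43·1203 + 28
47: 51757 = 47·1101 + 10
53: 51757 = 53·976 + 29
59: 51757 = 59·877 + 14
61: 51757 = 61·848 + 29
67: 51757 = 67·772 + 33
71: 51757 = 71·728 + 69
73: 51757 = 73·709

73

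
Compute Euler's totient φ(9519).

Factor: 9519 = 3 · 19 · 167.
φ(9519) = (3−1) · (19−1) · (167−1) = 2 · 18 · 166 = 5976.

5976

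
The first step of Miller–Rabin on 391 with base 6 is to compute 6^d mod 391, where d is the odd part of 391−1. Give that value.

386

391 − 1 = 390 = 2^1 · 195, so d = 195.
6^1 ≡ 6 (mod 391)
6^2 ≡ 6^2 = 36 ≡ 36 (mod 391)
6^4 ≡ 36^2 = 1296 ≡ 123 (mod 391)
6^8 ≡ 123^2 = 15129 ≡ 271 (mod 391)
6^16 ≡ 271^2 = 73441 ≡ 324 (mod 391)
6^32 ≡ 324^2 = 104976 ≡ 188 (mod 391)
6^64 ≡ 188^2 = 35344 ≡ 154 (mod 391)
6^128 ≡ 154^2 = 23716 ≡ 256 (mod 391)
195 = 128 + 64 + 2 + 1 in binary powers of 2.
So 6^195 ≡ 256 · 154 · 36 · 6 ≡ 386 (mod 391).
Squaring chain: 386; never reaches −1, so base 6 is a Miller–Rabin witness that 391 is composite.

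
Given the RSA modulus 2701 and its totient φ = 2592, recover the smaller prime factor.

φ(n) = (p−1)(q−1) = n − (p+q) + 1, so p + q = 2701 − 2592 + 1 = 110.
p and q are the roots of t² − 110t + 2701 = 0.
Discriminant: 110² − 4·2701 = 12100 − 10804 = 1296; √1296 = 36.
q = (110 − 36)/2 = 37, p = (110 + 36)/2 = 73.
Check: 37 · 73 = 2701.

37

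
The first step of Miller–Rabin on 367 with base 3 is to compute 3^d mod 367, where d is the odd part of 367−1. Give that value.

367 − 1 = 366 = 2^1 · 183, so d = 183.
3^1 ≡ 3 (mod 367)
3^2 ≡ 3^2 = 9 ≡ 9 (mod 367)
3^4 ≡ 9^2 = 81 ≡ 81 (mod 367)
3^8 ≡ 81^2 = 6561 ≡ 322 (mod 367)
3^16 ≡ 322^2 = 103684 ≡ 190 (mod 367)
3^32 ≡ 190^2 = 36100 ≡ 134 (mod 367)
3^64 ≡ 134^2 = 17956 ≡ 340 (mod 367)
3^128 ≡ 340^2 = 115600 ≡ 362 (mod 367)
183 = 128 + 32 + 16 + 4 + 2 + 1 in binary powers of 2.
So 3^183 ≡ 362 · 134 · 190 · 81 · 9 · 3 ≡ 366 (mod 367).
Since 3^d ≡ 366 (mod 367), base 3 does not prove 367 composite.

366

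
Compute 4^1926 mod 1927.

1390

4^1 ≡ 4 (mod 1927)
4^2 ≡ 4^2 = 16 ≡ 16 (mod 1927)
4^4 ≡ 16^2 = 256 ≡ 256 (mod 1927)
4^8 ≡ 256^2 = 65536 ≡ 18 (mod 1927)
4^16 ≡ 18^2 = 324 ≡ 324 (mod 1927)
4^32 ≡ 324^2 = 104976 ≡ 918 (mod 1927)
4^64 ≡ 918^2 = 842724 ≡ 625 (mod 1927)
4^128 ≡ 625^2 = 390625 ≡ 1371 (mod 1927)
4^256 ≡ 1371^2 = 1879641 ≡ 816 (mod 1927)
4^512 ≡ 816^2 = 665856 ≡ 1041 (mod 1927)
4^1024 ≡ 1041^2 = 1083681 ≡ 707 (mod 1927)
1926 = 1024 + 512 + 256 + 128 + 4 + 2 in binary powers of 2.
So 4^1926 ≡ 707 · 1041 · 816 · 1371 · 256 · 16 ≡ 1390 (mod 1927).
Since 1390 ≠ 1, base 4 is a Fermat witness: 1927 is composite.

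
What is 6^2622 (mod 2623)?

6^1 ≡ 6 (mod 2623)
6^2 ≡ 6^2 = 36 ≡ 36 (mod 2623)
6^4 ≡ 36^2 = 1296 ≡ 1296 (mod 2623)
6^8 ≡ 1296^2 = 1679616 ≡ 896 (mod 2623)
6^16 ≡ 896^2 = 802816 ≡ 178 (mod 2623)
6^32 ≡ 178^2 = 31684 ≡ 208 (mod 2623)
6^64 ≡ 208^2 = 43264 ≡ 1296 (mod 2623)
6^128 ≡ 1296^2 = 1679616 ≡ 896 (mod 2623)
6^256 ≡ 896^2 = 802816 ≡ 178 (mod 2623)
6^512 ≡ 178^2 = 31684 ≡ 208 (mod 2623)
6^1024 ≡ 208^2 = 43264 ≡ 1296 (mod 2623)
6^2048 ≡ 1296^2 = 1679616 ≡ 896 (mod 2623)
2622 = 2048 + 512 + 32 + 16 + 8 + 4 + 2 in binary powers of 2.
So 6^2622 ≡ 896 · 208 · 208 · 178 · 896 · 1296 · 36 ≡ 2237 (mod 2623).
Since 2237 ≠ 1, base 6 is a Fermat witness: 2623 is composite.

2237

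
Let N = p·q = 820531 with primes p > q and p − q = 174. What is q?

Since p = q + 174, we have 820531 = q(q + 174), so q² + 174q − 820531 = 0.
Discriminant: 174² + 4·820531 = 30276 + 3282124 = 3312400; √3312400 = 1820.
q = (−174 + 1820)/2 = 823, and p = q + 174 = 997.
Check: 823 · 997 = 820531.

823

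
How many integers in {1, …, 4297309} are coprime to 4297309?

Factor: 4297309 = 149 · 151 · 191.
φ(4297309) = (149−1) · (151−1) · (191−1) = 148 · 150 · 190 = 4218000.

4218000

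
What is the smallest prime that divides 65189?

19

65189 is odd.
Digit sum 29, not divisible by 3.
Ends in 9: not divisible by 5.
7: 65189 = 7·9312 + 5
11: 65189 = 11·5926 + 3
13: 65189 = 13·5014 + 7
17: 65189 = 17·3834 + 11
19: 65189 = 19·3431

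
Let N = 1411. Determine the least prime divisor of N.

1411 is odd.
Digit sum 7, not divisible by 3.
Ends in 1: not divisible by 5.
7: 1411 = 7·201 + 4
11: 1411 = 11·128 + 3
13: 1411 = 13·108 + 7
17: 1411 = 17·83

17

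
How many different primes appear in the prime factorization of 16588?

16588 = 2^2 · 4147
4147 = 11 · 377
377 = 13 · 29
16588 = 2^2 · 11 · 13 · 29, which has 4 distinct prime factors.

4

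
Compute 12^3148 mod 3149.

2179

12^1 ≡ 12 (mod 3149)
12^2 ≡ 12^2 = 144 ≡ 144 (mod 3149)
12^4 ≡ 144^2 = 20736 ≡ 1842 (mod 3149)
12^8 ≡ 1842^2 = 3392964 ≡ 1491 (mod 3149)
12^16 ≡ 1491^2 = 2223081 ≡ 3036 (mod 3149)
12^32 ≡ 3036^2 = 9217296 ≡ 173 (mod 3149)
12^64 ≡ 173^2 = 29929 ≡ 1588 (mod 3149)
12^128 ≡ 1588^2 = 2521744 ≡ 2544 (mod 3149)
12^256 ≡ 2544^2 = 6471936 ≡ 741 (mod 3149)
12^512 ≡ 741^2 = 549081 ≡ 1155 (mod 3149)
12^1024 ≡ 1155^2 = 1334025 ≡ 1998 (mod 3149)
12^2048 ≡ 1998^2 = 3992004 ≡ 2221 (mod 3149)
3148 = 2048 + 1024 + 64 + 8 + 4 in binary powers of 2.
So 12^3148 ≡ 2221 · 1998 · 1588 · 1491 · 1842 ≡ 2179 (mod 3149).
Since 2179 ≠ 1, base 12 is a Fermat witness: 3149 is composite.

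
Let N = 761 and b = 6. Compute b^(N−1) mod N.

6^1 ≡ 6 (mod 761)
6^2 ≡ 6^2 = 36 ≡ 36 (mod 761)
6^4 ≡ 36^2 = 1296 ≡ 535 (mod 761)
6^8 ≡ 535^2 = 286225 ≡ 89 (mod 761)
6^16 ≡ 89^2 = 7921 ≡ 311 (mod 761)
6^32 ≡ 311^2 = 96721 ≡ 74 (mod 761)
6^64 ≡ 74^2 = 5476 ≡ 149 (mod 761)
6^128 ≡ 149^2 = 22201 ≡ 132 (mod 761)
6^256 ≡ 132^2 = 17424 ≡ 682 (mod 761)
6^512 ≡ 682^2 = 465124 ≡ 153 (mod 761)
760 = 512 + 128 + 64 + 32 + 16 + 8 in binary powers of 2.
So 6^760 ≡ 153 · 132 · 149 · 74 · 311 · 89 ≡ 1 (mod 761).
Since the result is 1, base 6 gives no evidence that 761 is composite.

1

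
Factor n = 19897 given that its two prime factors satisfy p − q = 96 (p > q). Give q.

101

Since p = q + 96, we have 19897 = q(q + 96), so q² + 96q − 19897 = 0.
Discriminant: 96² + 4·19897 = 9216 + 79588 = 88804; √88804 = 298.
q = (−96 + 298)/2 = 101, and p = q + 96 = 197.
Check: 101 · 197 = 19897.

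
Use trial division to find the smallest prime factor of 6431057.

6431057 is odd.
Digit sum 26, not divisible by 3.
Ends in 7: not divisible by 5.
7: 6431057 = 7·918722 + 3
11: 6431057 = 11·584641 + 6
13: 6431057 = 13·494696 + 9
17: 6431057 = 17·378297 + 8
19: 6431057 = 19·338476 + 13
23: 6431057 = 23·279611 + 4
29: 6431057 = 29·221760 + 17
31: 6431057 = 31·207453 + 14
37: 6431057 = 37·173812 + 13
41: 6431057 = 41·156855 + 2
43: 6431057 = 43·149559 + 20
47: 6431057 = 47·136831

47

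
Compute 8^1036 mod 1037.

8^1 ≡ 8 (mod 1037)
8^2 ≡ 8^2 = 64 ≡ 64 (mod 1037)
8^4 ≡ 64^2 = 4096 ≡ 985 (mod 1037)
8^8 ≡ 985^2 = 970225 ≡ 630 (mod 1037)
8^16 ≡ 630^2 = 396900 ≡ 766 (mod 1037)
8^32 ≡ 766^2 = 586756 ≡ 851 (mod 1037)
8^64 ≡ 851^2 = 724201 ≡ 375 (mod 1037)
8^128 ≡ 375^2 = 140625 ≡ 630 (mod 1037)
8^256 ≡ 630^2 = 396900 ≡ 766 (mod 1037)
8^512 ≡ 766^2 = 586756 ≡ 851 (mod 1037)
8^1024 ≡ 851^2 = 724201 ≡ 375 (mod 1037)
1036 = 1024 + 8 + 4 in binary powers of 2.
So 8^1036 ≡ 375 · 630 · 985 ≡ 339 (mod 1037).
Since 339 ≠ 1, base 8 is a Fermat witness: 1037 is composite.

339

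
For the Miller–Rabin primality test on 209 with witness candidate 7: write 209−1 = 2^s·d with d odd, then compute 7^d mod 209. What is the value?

209 − 1 = 208 = 2^4 · 13, so d = 13.
7^1 ≡ 7 (mod 209)
7^2 ≡ 7^2 = 49 ≡ 49 (mod 209)
7^4 ≡ 49^2 = 2401 ≡ 102 (mod 209)
7^8 ≡ 102^2 = 10404 ≡ 163 (mod 209)
13 = 8 + 4 + 1 in binary powers of 2.
So 7^13 ≡ 163 · 102 · 7 ≡ 178 (mod 209).
Squaring chain: 178 → 125 → 159 → 201; never reaches −1, so base 7 is a Miller–Rabin witness that 209 is composite.

178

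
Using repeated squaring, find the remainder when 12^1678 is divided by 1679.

12^1 ≡ 12 (mod 1679)
12^2 ≡ 12^2 = 144 ≡ 144 (mod 1679)
12^4 ≡ 144^2 = 20736 ≡ 588 (mod 1679)
12^8 ≡ 588^2 = 345744 ≡ 1549 (mod 1679)
12^16 ≡ 1549^2 = 2399401 ≡ 110 (mod 1679)
12^32 ≡ 110^2 = 12100 ≡ 347 (mod 1679)
12^64 ≡ 347^2 = 120409 ≡ 1200 (mod 1679)
12^128 ≡ 1200^2 = 1440000 ≡ 1097 (mod 1679)
12^256 ≡ 1097^2 = 1203409 ≡ 1245 (mod 1679)
12^512 ≡ 1245^2 = 1550025 ≡ 308 (mod 1679)
12^1024 ≡ 308^2 = 94864 ≡ 840 (mod 1679)
1678 = 1024 + 512 + 128 + 8 + 4 + 2 in binary powers of 2.
So 12^1678 ≡ 840 · 308 · 1097 · 1549 · 588 · 144 ≡ 653 (mod 1679).
Since 653 ≠ 1, base 12 is a Fermat witness: 1679 is composite.

653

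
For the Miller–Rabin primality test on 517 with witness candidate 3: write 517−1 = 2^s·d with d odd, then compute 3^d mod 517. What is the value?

202

517 − 1 = 516 = 2^2 · 129, so d = 129.
3^1 ≡ 3 (mod 517)
3^2 ≡ 3^2 = 9 ≡ 9 (mod 517)
3^4 ≡ 9^2 = 81 ≡ 81 (mod 517)
3^8 ≡ 81^2 = 6561 ≡ 357 (mod 517)
3^16 ≡ 357^2 = 127449 ≡ 267 (mod 517)
3^32 ≡ 267^2 = 71289 ≡ 460 (mod 517)
3^64 ≡ 460^2 = 211600 ≡ 147 (mod 517)
3^128 ≡ 147^2 = 21609 ≡ 412 (mod 517)
129 = 128 + 1 in binary powers of 2.
So 3^129 ≡ 412 · 3 ≡ 202 (mod 517).
Squaring chain: 202 → 478; never reaches −1, so base 3 is a Miller–Rabin witness that 517 is composite.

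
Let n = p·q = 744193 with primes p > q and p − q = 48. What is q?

839

Since p = q + 48, we have 744193 = q(q + 48), so q² + 48q − 744193 = 0.
Discriminant: 48² + 4·744193 = 2304 + 2976772 = 2979076; √2979076 = 1726.
q = (−48 + 1726)/2 = 839, and p = q + 48 = 887.
Check: 839 · 887 = 744193.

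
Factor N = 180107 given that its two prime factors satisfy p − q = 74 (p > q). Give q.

Since p = q + 74, we have 180107 = q(q + 74), so q² + 74q − 180107 = 0.
Discriminant: 74² + 4·180107 = 5476 + 720428 = 725904; √725904 = 852.
q = (−74 + 852)/2 = 389, and p = q + 74 = 463.
Check: 389 · 463 = 180107.

389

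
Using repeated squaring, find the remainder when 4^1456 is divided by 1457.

4^1 ≡ 4 (mod 1457)
4^2 ≡ 4^2 = 16 ≡ 16 (mod 1457)
4^4 ≡ 16^2 = 256 ≡ 256 (mod 1457)
4^8 ≡ 256^2 = 65536 ≡ 1428 (mod 1457)
4^16 ≡ 1428^2 = 2039184 ≡ 841 (mod 1457)
4^32 ≡ 841^2 = 707281 ≡ 636 (mod 1457)
4^64 ≡ 636^2 = 404496 ≡ 907 (mod 1457)
4^128 ≡ 907^2 = 822649 ≡ 901 (mod 1457)
4^256 ≡ 901^2 = 811801 ≡ 252 (mod 1457)
4^512 ≡ 252^2 = 63504 ≡ 853 (mod 1457)
4^1024 ≡ 853^2 = 727609 ≡ 566 (mod 1457)
1456 = 1024 + 256 + 128 + 32 + 16 in binary powers of 2.
So 4^1456 ≡ 566 · 252 · 901 · 636 · 841 ≡ 686 (mod 1457).
Since 686 ≠ 1, base 4 is a Fermat witness: 1457 is composite.

686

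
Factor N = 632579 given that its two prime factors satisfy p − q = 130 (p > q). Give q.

Since p = q + 130, we have 632579 = q(q + 130), so q² + 130q − 632579 = 0.
Discriminant: 130² + 4·632579 = 16900 + 2530316 = 2547216; √2547216 = 1596.
q = (−130 + 1596)/2 = 733, and p = q + 130 = 863.
Check: 733 · 863 = 632579.

733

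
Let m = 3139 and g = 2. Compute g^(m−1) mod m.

2^1 ≡ 2 (mod 3139)
2^2 ≡ 2^2 = 4 ≡ 4 (mod 3139)
2^4 ≡ 4^2 = 16 ≡ 16 (mod 3139)
2^8 ≡ 16^2 = 256 ≡ 256 (mod 3139)
2^16 ≡ 256^2 = 65536 ≡ 2756 (mod 3139)
2^32 ≡ 2756^2 = 7595536 ≡ 2295 (mod 3139)
2^64 ≡ 2295^2 = 5267025 ≡ 2922 (mod 3139)
2^128 ≡ 2922^2 = 8538084 ≡ 4 (mod 3139)
2^256 ≡ 4^2 = 16 ≡ 16 (mod 3139)
2^512 ≡ 16^2 = 256 ≡ 256 (mod 3139)
2^1024 ≡ 256^2 = 65536 ≡ 2756 (mod 3139)
2^2048 ≡ 2756^2 = 7595536 ≡ 2295 (mod 3139)
3138 = 2048 + 1024 + 64 + 2 in binary powers of 2.
So 2^3138 ≡ 2295 · 2756 · 2922 · 4 ≡ 3057 (mod 3139).
Since 3057 ≠ 1, base 2 is a Fermat witness: 3139 is composite.

3057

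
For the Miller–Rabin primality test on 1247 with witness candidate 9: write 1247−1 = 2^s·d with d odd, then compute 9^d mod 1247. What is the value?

608

1247 − 1 = 1246 = 2^1 · 623, so d = 623.
9^1 ≡ 9 (mod 1247)
9^2 ≡ 9^2 = 81 ≡ 81 (mod 1247)
9^4 ≡ 81^2 = 6561 ≡ 326 (mod 1247)
9^8 ≡ 326^2 = 106276 ≡ 281 (mod 1247)
9^16 ≡ 281^2 = 78961 ≡ 400 (mod 1247)
9^32 ≡ 400^2 = 160000 ≡ 384 (mod 1247)
9^64 ≡ 384^2 = 147456 ≡ 310 (mod 1247)
9^128 ≡ 310^2 = 96100 ≡ 81 (mod 1247)
9^256 ≡ 81^2 = 6561 ≡ 326 (mod 1247)
9^512 ≡ 326^2 = 106276 ≡ 281 (mod 1247)
623 = 512 + 64 + 32 + 8 + 4 + 2 + 1 in binary powers of 2.
So 9^623 ≡ 281 · 310 · 384 · 281 · 326 · 81 · 9 ≡ 608 (mod 1247).
Squaring chain: 608; never reaches −1, so base 9 is a Miller–Rabin witness that 1247 is composite.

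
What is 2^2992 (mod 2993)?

2^1 ≡ 2 (mod 2993)
2^2 ≡ 2^2 = 4 ≡ 4 (mod 2993)
2^4 ≡ 4^2 = 16 ≡ 16 (mod 2993)
2^8 ≡ 16^2 = 256 ≡ 256 (mod 2993)
2^16 ≡ 256^2 = 65536 ≡ 2683 (mod 2993)
2^32 ≡ 2683^2 = 7198489 ≡ 324 (mod 2993)
2^64 ≡ 324^2 = 104976 ≡ 221 (mod 2993)
2^128 ≡ 221^2 = 48841 ≡ 953 (mod 2993)
2^256 ≡ 953^2 = 908209 ≡ 1330 (mod 2993)
2^512 ≡ 1330^2 = 1768900 ≡ 37 (mod 2993)
2^1024 ≡ 37^2 = 1369 ≡ 1369 (mod 2993)
2^2048 ≡ 1369^2 = 1874161 ≡ 543 (mod 2993)
2992 = 2048 + 512 + 256 + 128 + 32 + 16 in binary powers of 2.
So 2^2992 ≡ 543 · 37 · 1330 · 953 · 324 · 2683 ≡ 1841 (mod 2993).
Since 1841 ≠ 1, base 2 is a Fermat witness: 2993 is composite.

1841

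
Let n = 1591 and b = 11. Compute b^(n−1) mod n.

11^1 ≡ 11 (mod 1591)
11^2 ≡ 11^2 = 121 ≡ 121 (mod 1591)
11^4 ≡ 121^2 = 14641 ≡ 322 (mod 1591)
11^8 ≡ 322^2 = 103684 ≡ 269 (mod 1591)
11^16 ≡ 269^2 = 72361 ≡ 766 (mod 1591)
11^32 ≡ 766^2 = 586756 ≡ 1268 (mod 1591)
11^64 ≡ 1268^2 = 1607824 ≡ 914 (mod 1591)
11^128 ≡ 914^2 = 835396 ≡ 121 (mod 1591)
11^256 ≡ 121^2 = 14641 ≡ 322 (mod 1591)
11^512 ≡ 322^2 = 103684 ≡ 269 (mod 1591)
11^1024 ≡ 269^2 = 72361 ≡ 766 (mod 1591)
1590 = 1024 + 512 + 32 + 16 + 4 + 2 in binary powers of 2.
So 11^1590 ≡ 766 · 269 · 1268 · 766 · 322 · 121 ≡ 1000 (mod 1591).
Since 1000 ≠ 1, base 11 is a Fermat witness: 1591 is composite.

1000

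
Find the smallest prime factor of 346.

346 is even: 2 divides it.

2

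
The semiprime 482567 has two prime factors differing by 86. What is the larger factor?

739

Since p = q + 86, we have 482567 = q(q + 86), so q² + 86q − 482567 = 0.
Discriminant: 86² + 4·482567 = 7396 + 1930268 = 1937664; √1937664 = 1392.
q = (−86 + 1392)/2 = 653, and p = q + 86 = 739.
Check: 653 · 739 = 482567.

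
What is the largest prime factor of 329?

329 = 7 · 47
47 is prime.
So 329 = 7 · 47; the largest prime factor is 47.

47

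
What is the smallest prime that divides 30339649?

71

30339649 is odd.
Digit sum 37, not divisible by 3.
Ends in 9: not divisible by 5.
7: 30339649 = 7·4334235 + 4
11: 30339649 = 11·2758149 + 10
13: 30339649 = 13·2333819 + 2
17: 30339649 = 17·1784685 + 4
19: 30339649 = 19·1596823 + 12
23: 30339649 = 23·1319115 + 4
29: 30339649 = 29·1046194 + 23
31: 30339649 = 31·978698 + 11
37: 30339649 = 37·819990 + 19
41: 30339649 = 41·739991 + 18
43: 30339649 = 43·705573 + 10
47: 30339649 = 47·645524 + 21
53: 30339649 = 53·572446 + 11
59: 30339649 = 59·514231 + 20
61: 30339649 = 61·497371 + 18
67: 30339649 = 67·452830 + 39
71: 30339649 = 71·427319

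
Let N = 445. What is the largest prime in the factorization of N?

445 = 5 · 89
89 is prime.
So 445 = 5 · 89; the largest prime factor is 89.

89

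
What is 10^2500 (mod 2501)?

657

10^1 ≡ 10 (mod 2501)
10^2 ≡ 10^2 = 100 ≡ 100 (mod 2501)
10^4 ≡ 100^2 = 10000 ≡ 2497 (mod 2501)
10^8 ≡ 2497^2 = 6235009 ≡ 16 (mod 2501)
10^16 ≡ 16^2 = 256 ≡ 256 (mod 2501)
10^32 ≡ 256^2 = 65536 ≡ 510 (mod 2501)
10^64 ≡ 510^2 = 260100 ≡ 2497 (mod 2501)
10^128 ≡ 2497^2 = 6235009 ≡ 16 (mod 2501)
10^256 ≡ 16^2 = 256 ≡ 256 (mod 2501)
10^512 ≡ 256^2 = 65536 ≡ 510 (mod 2501)
10^1024 ≡ 510^2 = 260100 ≡ 2497 (mod 2501)
10^2048 ≡ 2497^2 = 6235009 ≡ 16 (mod 2501)
2500 = 2048 + 256 + 128 + 64 + 4 in binary powers of 2.
So 10^2500 ≡ 16 · 256 · 16 · 2497 · 2497 ≡ 657 (mod 2501).
Since 657 ≠ 1, base 10 is a Fermat witness: 2501 is composite.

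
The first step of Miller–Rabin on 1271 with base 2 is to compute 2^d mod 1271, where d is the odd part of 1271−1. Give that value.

993

1271 − 1 = 1270 = 2^1 · 635, so d = 635.
2^1 ≡ 2 (mod 1271)
2^2 ≡ 2^2 = 4 ≡ 4 (mod 1271)
2^4 ≡ 4^2 = 16 ≡ 16 (mod 1271)
2^8 ≡ 16^2 = 256 ≡ 256 (mod 1271)
2^16 ≡ 256^2 = 65536 ≡ 715 (mod 1271)
2^32 ≡ 715^2 = 511225 ≡ 283 (mod 1271)
2^64 ≡ 283^2 = 80089 ≡ 16 (mod 1271)
2^128 ≡ 16^2 = 256 ≡ 256 (mod 1271)
2^256 ≡ 256^2 = 65536 ≡ 715 (mod 1271)
2^512 ≡ 715^2 = 511225 ≡ 283 (mod 1271)
635 = 512 + 64 + 32 + 16 + 8 + 2 + 1 in binary powers of 2.
So 2^635 ≡ 283 · 16 · 283 · 715 · 256 · 4 · 2 ≡ 993 (mod 1271).
Squaring chain: 993; never reaches −1, so base 2 is a Miller–Rabin witness that 1271 is composite.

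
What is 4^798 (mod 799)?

747

4^1 ≡ 4 (mod 799)
4^2 ≡ 4^2 = 16 ≡ 16 (mod 799)
4^4 ≡ 16^2 = 256 ≡ 256 (mod 799)
4^8 ≡ 256^2 = 65536 ≡ 18 (mod 799)
4^16 ≡ 18^2 = 324 ≡ 324 (mod 799)
4^32 ≡ 324^2 = 104976 ≡ 307 (mod 799)
4^64 ≡ 307^2 = 94249 ≡ 766 (mod 799)
4^128 ≡ 766^2 = 586756 ≡ 290 (mod 799)
4^256 ≡ 290^2 = 84100 ≡ 205 (mod 799)
4^512 ≡ 205^2 = 42025 ≡ 477 (mod 799)
798 = 512 + 256 + 16 + 8 + 4 + 2 in binary powers of 2.
So 4^798 ≡ 477 · 205 · 324 · 18 · 256 · 16 ≡ 747 (mod 799).
Since 747 ≠ 1, base 4 is a Fermat witness: 799 is composite.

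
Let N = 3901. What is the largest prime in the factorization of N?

83

3901 = 47 · 83
83 is prime.
So 3901 = 47 · 83; the largest prime factor is 83.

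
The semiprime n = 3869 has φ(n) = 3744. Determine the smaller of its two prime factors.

53

φ(n) = (p−1)(q−1) = n − (p+q) + 1, so p + q = 3869 − 3744 + 1 = 126.
p and q are the roots of t² − 126t + 3869 = 0.
Discriminant: 126² − 4·3869 = 15876 − 15476 = 400; √400 = 20.
q = (126 − 20)/2 = 53, p = (126 + 20)/2 = 73.
Check: 53 · 73 = 3869.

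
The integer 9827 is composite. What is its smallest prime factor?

9827 is odd.
Digit sum 26, not divisible by 3.
Ends in 7: not divisible by 5.
7: 9827 = 7·1403 + 6
11: 9827 = 11·893 + 4
13: 9827 = 13·755 + 12
17: 9827 = 17·578 + 1
19: 9827 = 19·517 + 4
23: 9827 = 23·427 + 6
29: 9827 = 29·338 + 25
31: 9827 = 31·317

31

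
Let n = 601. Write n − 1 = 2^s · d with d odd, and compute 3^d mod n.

601 − 1 = 600 = 2^3 · 75, so d = 75.
3^1 ≡ 3 (mod 601)
3^2 ≡ 3^2 = 9 ≡ 9 (mod 601)
3^4 ≡ 9^2 = 81 ≡ 81 (mod 601)
3^8 ≡ 81^2 = 6561 ≡ 551 (mod 601)
3^16 ≡ 551^2 = 303601 ≡ 96 (mod 601)
3^32 ≡ 96^2 = 9216 ≡ 201 (mod 601)
3^64 ≡ 201^2 = 40401 ≡ 134 (mod 601)
75 = 64 + 8 + 2 + 1 in binary powers of 2.
So 3^75 ≡ 134 · 551 · 9 · 3 ≡ 1 (mod 601).
Since 3^d ≡ 1 (mod 601), base 3 does not prove 601 composite.

1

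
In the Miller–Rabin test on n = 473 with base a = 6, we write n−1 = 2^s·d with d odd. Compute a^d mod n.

79

473 − 1 = 472 = 2^3 · 59, so d = 59.
6^1 ≡ 6 (mod 473)
6^2 ≡ 6^2 = 36 ≡ 36 (mod 473)
6^4 ≡ 36^2 = 1296 ≡ 350 (mod 473)
6^8 ≡ 350^2 = 122500 ≡ 466 (mod 473)
6^16 ≡ 466^2 = 217156 ≡ 49 (mod 473)
6^32 ≡ 49^2 = 2401 ≡ 36 (mod 473)
59 = 32 + 16 + 8 + 2 + 1 in binary powers of 2.
So 6^59 ≡ 36 · 49 · 466 · 36 · 6 ≡ 79 (mod 473).
Squaring chain: 79 → 92 → 423; never reaches −1, so base 6 is a Miller–Rabin witness that 473 is composite.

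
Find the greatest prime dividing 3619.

47

3619 = 7 · 517
517 = 11 · 47
47 is prime.
So 3619 = 7 · 11 · 47; the largest prime factor is 47.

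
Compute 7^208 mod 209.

7^1 ≡ 7 (mod 209)
7^2 ≡ 7^2 = 49 ≡ 49 (mod 209)
7^4 ≡ 49^2 = 2401 ≡ 102 (mod 209)
7^8 ≡ 102^2 = 10404 ≡ 163 (mod 209)
7^16 ≡ 163^2 = 26569 ≡ 26 (mod 209)
7^32 ≡ 26^2 = 676 ≡ 49 (mod 209)
7^64 ≡ 49^2 = 2401 ≡ 102 (mod 209)
7^128 ≡ 102^2 = 10404 ≡ 163 (mod 209)
208 = 128 + 64 + 16 in binary powers of 2.
So 7^208 ≡ 163 · 102 · 26 ≡ 64 (mod 209).
Since 64 ≠ 1, base 7 is a Fermat witness: 209 is composite.

64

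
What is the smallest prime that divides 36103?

79

36103 is odd.
Digit sum 13, not divisible by 3.
Ends in 3: not divisible by 5.
7: 36103 = 7·5157 + 4
11: 36103 = 11·3282 + 1
13: 36103 = 13·2777 + 2
17: 36103 = 17·2123 + 12
19: 36103 = 19·1900 + 3
23: 36103 = 23·1569 + 16
29: 36103 = 29·1244 + 27
31: 36103 = 31·1164 + 19
37: 36103 = 37·975 + 28
41: 36103 = 41·880 + 23
43: 36103 = 43·839 + 26
47: 36103 = 47·768 + 7
53: 36103 = 53·681 + 10
59: 36103 = 59·611 + 54
61: 36103 = 61·591 + 52
67: 36103 = 67·538 + 57
71: 36103 = 71·508 + 35
73: 36103 = 73·494 + 41
79: 36103 = 79·457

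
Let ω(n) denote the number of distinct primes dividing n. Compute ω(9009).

9009 = 3^2 · 1001
1001 = 7 · 143
143 = 11 · 13
9009 = 3^2 · 7 · 11 · 13, which has 4 distinct prime factors.

4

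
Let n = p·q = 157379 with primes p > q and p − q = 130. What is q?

Since p = q + 130, we have 157379 = q(q + 130), so q² + 130q − 157379 = 0.
Discriminant: 130² + 4·157379 = 16900 + 629516 = 646416; √646416 = 804.
q = (−130 + 804)/2 = 337, and p = q + 130 = 467.
Check: 337 · 467 = 157379.

337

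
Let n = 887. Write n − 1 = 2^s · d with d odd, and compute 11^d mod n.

887 − 1 = 886 = 2^1 · 443, so d = 443.
11^1 ≡ 11 (mod 887)
11^2 ≡ 11^2 = 121 ≡ 121 (mod 887)
11^4 ≡ 121^2 = 14641 ≡ 449 (mod 887)
11^8 ≡ 449^2 = 201601 ≡ 252 (mod 887)
11^16 ≡ 252^2 = 63504 ≡ 527 (mod 887)
11^32 ≡ 527^2 = 277729 ≡ 98 (mod 887)
11^64 ≡ 98^2 = 9604 ≡ 734 (mod 887)
11^128 ≡ 734^2 = 538756 ≡ 347 (mod 887)
11^256 ≡ 347^2 = 120409 ≡ 664 (mod 887)
443 = 256 + 128 + 32 + 16 + 8 + 2 + 1 in binary powers of 2.
So 11^443 ≡ 664 · 347 · 98 · 527 · 252 · 121 · 11 ≡ 1 (mod 887).
Since 11^d ≡ 1 (mod 887), base 11 does not prove 887 composite.

1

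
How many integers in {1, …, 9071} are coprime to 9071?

Factor: 9071 = 47 · 193.
φ(9071) = (47−1) · (193−1) = 46 · 192 = 8832.

8832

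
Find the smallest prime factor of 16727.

43

16727 is odd.
Digit sum 23, not divisible by 3.
Ends in 7: not divisible by 5.
7: 16727 = 7·2389 + 4
11: 16727 = 11·1520 + 7
13: 16727 = 13·1286 + 9
17: 16727 = 17·983 + 16
19: 16727 = 19·880 + 7
23: 16727 = 23·727 + 6
29: 16727 = 29·576 + 23
31: 16727 = 31·539 + 18
37: 16727 = 37·452 + 3
41: 16727 = 41·407 + 40
43: 16727 = 43·389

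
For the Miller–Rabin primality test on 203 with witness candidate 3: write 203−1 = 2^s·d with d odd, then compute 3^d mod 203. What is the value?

89

203 − 1 = 202 = 2^1 · 101, so d = 101.
3^1 ≡ 3 (mod 203)
3^2 ≡ 3^2 = 9 ≡ 9 (mod 203)
3^4 ≡ 9^2 = 81 ≡ 81 (mod 203)
3^8 ≡ 81^2 = 6561 ≡ 65 (mod 203)
3^16 ≡ 65^2 = 4225 ≡ 165 (mod 203)
3^32 ≡ 165^2 = 27225 ≡ 23 (mod 203)
3^64 ≡ 23^2 = 529 ≡ 123 (mod 203)
101 = 64 + 32 + 4 + 1 in binary powers of 2.
So 3^101 ≡ 123 · 23 · 81 · 3 ≡ 89 (mod 203).
Squaring chain: 89; never reaches −1, so base 3 is a Miller–Rabin witness that 203 is composite.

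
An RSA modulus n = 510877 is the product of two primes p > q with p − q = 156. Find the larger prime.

797

Since p = q + 156, we have 510877 = q(q + 156), so q² + 156q − 510877 = 0.
Discriminant: 156² + 4·510877 = 24336 + 2043508 = 2067844; √2067844 = 1438.
q = (−156 + 1438)/2 = 641, and p = q + 156 = 797.
Check: 641 · 797 = 510877.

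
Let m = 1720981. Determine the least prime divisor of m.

1720981 is odd.
Digit sum 28, not divisible by 3.
Ends in 1: not divisible by 5.
7: 1720981 = 7·245854 + 3
11: 1720981 = 11·156452 + 9
13: 1720981 = 13·132383 + 2
17: 1720981 = 17·101234 + 3
19: 1720981 = 19·90577 + 18
23: 1720981 = 23·74825 + 6
29: 1720981 = 29·59344 + 5
31: 1720981 = 31·55515 + 16
37: 1720981 = 37·46513

37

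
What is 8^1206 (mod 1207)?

8^1 ≡ 8 (mod 1207)
8^2 ≡ 8^2 = 64 ≡ 64 (mod 1207)
8^4 ≡ 64^2 = 4096 ≡ 475 (mod 1207)
8^8 ≡ 475^2 = 225625 ≡ 1123 (mod 1207)
8^16 ≡ 1123^2 = 1261129 ≡ 1021 (mod 1207)
8^32 ≡ 1021^2 = 1042441 ≡ 800 (mod 1207)
8^64 ≡ 800^2 = 640000 ≡ 290 (mod 1207)
8^128 ≡ 290^2 = 84100 ≡ 817 (mod 1207)
8^256 ≡ 817^2 = 667489 ≡ 18 (mod 1207)
8^512 ≡ 18^2 = 324 ≡ 324 (mod 1207)
8^1024 ≡ 324^2 = 104976 ≡ 1174 (mod 1207)
1206 = 1024 + 128 + 32 + 16 + 4 + 2 in binary powers of 2.
So 8^1206 ≡ 1174 · 817 · 800 · 1021 · 475 · 64 ≡ 1092 (mod 1207).
Since 1092 ≠ 1, base 8 is a Fermat witness: 1207 is composite.

1092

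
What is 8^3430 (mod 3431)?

8^1 ≡ 8 (mod 3431)
8^2 ≡ 8^2 = 64 ≡ 64 (mod 3431)
8^4 ≡ 64^2 = 4096 ≡ 665 (mod 3431)
8^8 ≡ 665^2 = 442225 ≡ 3057 (mod 3431)
8^16 ≡ 3057^2 = 9345249 ≡ 2636 (mod 3431)
8^32 ≡ 2636^2 = 6948496 ≡ 721 (mod 3431)
8^64 ≡ 721^2 = 519841 ≡ 1760 (mod 3431)
8^128 ≡ 1760^2 = 3097600 ≡ 2838 (mod 3431)
8^256 ≡ 2838^2 = 8054244 ≡ 1687 (mod 3431)
8^512 ≡ 1687^2 = 2845969 ≡ 1670 (mod 3431)
8^1024 ≡ 1670^2 = 2788900 ≡ 2928 (mod 3431)
8^2048 ≡ 2928^2 = 8573184 ≡ 2546 (mod 3431)
3430 = 2048 + 1024 + 256 + 64 + 32 + 4 + 2 in binary powers of 2.
So 8^3430 ≡ 2546 · 2928 · 1687 · 1760 · 721 · 665 · 64 ≡ 1687 (mod 3431).
Since 1687 ≠ 1, base 8 is a Fermat witness: 3431 is composite.

1687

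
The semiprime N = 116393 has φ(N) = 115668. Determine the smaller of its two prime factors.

239

φ(n) = (p−1)(q−1) = n − (p+q) + 1, so p + q = 116393 − 115668 + 1 = 726.
p and q are the roots of t² − 726t + 116393 = 0.
Discriminant: 726² − 4·116393 = 527076 − 465572 = 61504; √61504 = 248.
q = (726 − 248)/2 = 239, p = (726 + 248)/2 = 487.
Check: 239 · 487 = 116393.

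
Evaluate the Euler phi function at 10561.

Factor: 10561 = 59 · 179.
φ(10561) = (59−1) · (179−1) = 58 · 178 = 10324.

10324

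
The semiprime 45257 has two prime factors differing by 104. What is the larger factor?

271

Since p = q + 104, we have 45257 = q(q + 104), so q² + 104q − 45257 = 0.
Discriminant: 104² + 4·45257 = 10816 + 181028 = 191844; √191844 = 438.
q = (−104 + 438)/2 = 167, and p = q + 104 = 271.
Check: 167 · 271 = 45257.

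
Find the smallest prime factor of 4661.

4661 is odd.
Digit sum 17, not divisible by 3.
Ends in 1: not divisible by 5.
7: 4661 = 7·665 + 6
11: 4661 = 11·423 + 8
13: 4661 = 13·358 + 7
17: 4661 = 17·274 + 3
19: 4661 = 19·245 + 6
23: 4661 = 23·202 + 15
29: 4661 = 29·160 + 21
31: 4661 = 31·150 + 11
37: 4661 = 37·125 + 36
41: 4661 = 41·113 + 28
43: 4661 = 43·108 + 17
47: 4661 = 47·99 + 8
53: 4661 = 53·87 + 50
59: 4661 = 59·79

59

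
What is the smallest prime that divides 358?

358 is even: 2 divides it.

2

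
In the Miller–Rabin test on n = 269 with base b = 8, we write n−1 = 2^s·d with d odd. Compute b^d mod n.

269 − 1 = 268 = 2^2 · 67, so d = 67.
8^1 ≡ 8 (mod 269)
8^2 ≡ 8^2 = 64 ≡ 64 (mod 269)
8^4 ≡ 64^2 = 4096 ≡ 61 (mod 269)
8^8 ≡ 61^2 = 3721 ≡ 224 (mod 269)
8^16 ≡ 224^2 = 50176 ≡ 142 (mod 269)
8^32 ≡ 142^2 = 20164 ≡ 258 (mod 269)
8^64 ≡ 258^2 = 66564 ≡ 121 (mod 269)
67 = 64 + 2 + 1 in binary powers of 2.
So 8^67 ≡ 121 · 64 · 8 ≡ 82 (mod 269).
Squaring chain: 82 → 268; reaches −1, so base 8 does not prove 269 composite.

82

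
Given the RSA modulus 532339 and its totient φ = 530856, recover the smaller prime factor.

φ(n) = (p−1)(q−1) = n − (p+q) + 1, so p + q = 532339 − 530856 + 1 = 1484.
p and q are the roots of t² − 1484t + 532339 = 0.
Discriminant: 1484² − 4·532339 = 2202256 − 2129356 = 72900; √72900 = 270.
q = (1484 − 270)/2 = 607, p = (1484 + 270)/2 = 877.
Check: 607 · 877 = 532339.

607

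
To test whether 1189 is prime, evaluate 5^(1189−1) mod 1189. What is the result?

674

5^1 ≡ 5 (mod 1189)
5^2 ≡ 5^2 = 25 ≡ 25 (mod 1189)
5^4 ≡ 25^2 = 625 ≡ 625 (mod 1189)
5^8 ≡ 625^2 = 390625 ≡ 633 (mod 1189)
5^16 ≡ 633^2 = 400689 ≡ 1185 (mod 1189)
5^32 ≡ 1185^2 = 1404225 ≡ 16 (mod 1189)
5^64 ≡ 16^2 = 256 ≡ 256 (mod 1189)
5^128 ≡ 256^2 = 65536 ≡ 141 (mod 1189)
5^256 ≡ 141^2 = 19881 ≡ 857 (mod 1189)
5^512 ≡ 857^2 = 734449 ≡ 836 (mod 1189)
5^1024 ≡ 836^2 = 698896 ≡ 953 (mod 1189)
1188 = 1024 + 128 + 32 + 4 in binary powers of 2.
So 5^1188 ≡ 953 · 141 · 16 · 625 ≡ 674 (mod 1189).
Since 674 ≠ 1, base 5 is a Fermat witness: 1189 is composite.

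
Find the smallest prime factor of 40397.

40397 is odd.
Digit sum 23, not divisible by 3.
Ends in 7: not divisible by 5.
7: 40397 = 7·5771

7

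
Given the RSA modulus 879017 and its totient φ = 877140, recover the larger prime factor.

φ(n) = (p−1)(q−1) = n − (p+q) + 1, so p + q = 879017 − 877140 + 1 = 1878.
p and q are the roots of t² − 1878t + 879017 = 0.
Discriminant: 1878² − 4·879017 = 3526884 − 3516068 = 10816; √10816 = 104.
q = (1878 − 104)/2 = 887, p = (1878 + 104)/2 = 991.
Check: 887 · 991 = 879017.

991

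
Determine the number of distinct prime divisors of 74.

2

74 = 2 · 37
74 = 2 · 37, which has 2 distinct prime factors.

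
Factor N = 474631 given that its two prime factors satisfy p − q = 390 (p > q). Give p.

911

Since p = q + 390, we have 474631 = q(q + 390), so q² + 390q − 474631 = 0.
Discriminant: 390² + 4·474631 = 152100 + 1898524 = 2050624; √2050624 = 1432.
q = (−390 + 1432)/2 = 521, and p = q + 390 = 911.
Check: 521 · 911 = 474631.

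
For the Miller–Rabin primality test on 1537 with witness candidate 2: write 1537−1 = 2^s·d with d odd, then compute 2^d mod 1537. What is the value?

1537 − 1 = 1536 = 2^9 · 3, so d = 3.
2^1 ≡ 2 (mod 1537)
2^2 ≡ 2^2 = 4 ≡ 4 (mod 1537)
3 = 2 + 1 in binary powers of 2.
So 2^3 ≡ 4 · 2 ≡ 8 (mod 1537).
Squaring chain: 8 → 64 → 1022 → 861 → 487 → 471 → 513 → 342 → 152; never reaches −1, so base 2 is a Miller–Rabin witness that 1537 is composite.

8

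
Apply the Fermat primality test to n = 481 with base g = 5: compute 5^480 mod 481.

417

5^1 ≡ 5 (mod 481)
5^2 ≡ 5^2 = 25 ≡ 25 (mod 481)
5^4 ≡ 25^2 = 625 ≡ 144 (mod 481)
5^8 ≡ 144^2 = 20736 ≡ 53 (mod 481)
5^16 ≡ 53^2 = 2809 ≡ 404 (mod 481)
5^32 ≡ 404^2 = 163216 ≡ 157 (mod 481)
5^64 ≡ 157^2 = 24649 ≡ 118 (mod 481)
5^128 ≡ 118^2 = 13924 ≡ 456 (mod 481)
5^256 ≡ 456^2 = 207936 ≡ 144 (mod 481)
480 = 256 + 128 + 64 + 32 in binary powers of 2.
So 5^480 ≡ 144 · 456 · 118 · 157 ≡ 417 (mod 481).
Since 417 ≠ 1, base 5 is a Fermat witness: 481 is composite.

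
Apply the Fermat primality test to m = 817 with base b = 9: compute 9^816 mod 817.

9^1 ≡ 9 (mod 817)
9^2 ≡ 9^2 = 81 ≡ 81 (mod 817)
9^4 ≡ 81^2 = 6561 ≡ 25 (mod 817)
9^8 ≡ 25^2 = 625 ≡ 625 (mod 817)
9^16 ≡ 625^2 = 390625 ≡ 99 (mod 817)
9^32 ≡ 99^2 = 9801 ≡ 814 (mod 817)
9^64 ≡ 814^2 = 662596 ≡ 9 (mod 817)
9^128 ≡ 9^2 = 81 ≡ 81 (mod 817)
9^256 ≡ 81^2 = 6561 ≡ 25 (mod 817)
9^512 ≡ 25^2 = 625 ≡ 625 (mod 817)
816 = 512 + 256 + 32 + 16 in binary powers of 2.
So 9^816 ≡ 625 · 25 · 814 · 99 ≡ 752 (mod 817).
Since 752 ≠ 1, base 9 is a Fermat witness: 817 is composite.

752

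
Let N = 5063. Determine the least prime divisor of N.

61

5063 is odd.
Digit sum 14, not divisible by 3.
Ends in 3: not divisible by 5.
7: 5063 = 7·723 + 2
11: 5063 = 11·460 + 3
13: 5063 = 13·389 + 6
17: 5063 = 17·297 + 14
19: 5063 = 19·266 + 9
23: 5063 = 23·220 + 3
29: 5063 = 29·174 + 17
31: 5063 = 31·163 + 10
37: 5063 = 37·136 + 31
41: 5063 = 41·123 + 20
43: 5063 = 43·117 + 32
47: 5063 = 47·107 + 34
53: 5063 = 53·95 + 28
59: 5063 = 59·85 + 48
61: 5063 = 61·83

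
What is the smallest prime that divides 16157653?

16157653 is odd.
Digit sum 34, not divisible by 3.
Ends in 3: not divisible by 5.
7: 16157653 = 7·2308236 + 1
11: 16157653 = 11·1468877 + 6
13: 16157653 = 13·1242896 + 5
17: 16157653 = 17·950450 + 3
19: 16157653 = 19·850402 + 15
23: 16157653 = 23·702506 + 15
29: 16157653 = 29·557160 + 13
31: 16157653 = 31·521214 + 19
37: 16157653 = 37·436693 + 12
41: 16157653 = 41·394089 + 4
43: 16157653 = 43·375759 + 16
47: 16157653 = 47·343779 + 40
53: 16157653 = 53·304861 + 20
59: 16157653 = 59·273858 + 31
61: 16157653 = 61·264879 + 34
67: 16157653 = 67·241159

67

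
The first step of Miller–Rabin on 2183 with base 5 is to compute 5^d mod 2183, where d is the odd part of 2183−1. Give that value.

2183 − 1 = 2182 = 2^1 · 1091, so d = 1091.
5^1 ≡ 5 (mod 2183)
5^2 ≡ 5^2 = 25 ≡ 25 (mod 2183)
5^4 ≡ 25^2 = 625 ≡ 625 (mod 2183)
5^8 ≡ 625^2 = 390625 ≡ 2051 (mod 2183)
5^16 ≡ 2051^2 = 4206601 ≡ 2143 (mod 2183)
5^32 ≡ 2143^2 = 4592449 ≡ 1600 (mod 2183)
5^64 ≡ 1600^2 = 2560000 ≡ 1524 (mod 2183)
5^128 ≡ 1524^2 = 2322576 ≡ 2047 (mod 2183)
5^256 ≡ 2047^2 = 4190209 ≡ 1032 (mod 2183)
5^512 ≡ 1032^2 = 1065024 ≡ 1903 (mod 2183)
5^1024 ≡ 1903^2 = 3621409 ≡ 1995 (mod 2183)
1091 = 1024 + 64 + 2 + 1 in binary powers of 2.
So 5^1091 ≡ 1995 · 1524 · 25 · 5 ≡ 298 (mod 2183).
Squaring chain: 298; never reaches −1, so base 5 is a Miller–Rabin witness that 2183 is composite.

298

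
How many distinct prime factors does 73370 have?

5

73370 = 2 · 36685
36685 = 5 · 7337
7337 = 11 · 667
667 = 23 · 29
73370 = 2 · 5 · 11 · 23 · 29, which has 5 distinct prime factors.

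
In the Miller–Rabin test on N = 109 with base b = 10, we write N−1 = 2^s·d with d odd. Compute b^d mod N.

109 − 1 = 108 = 2^2 · 27, so d = 27.
10^1 ≡ 10 (mod 109)
10^2 ≡ 10^2 = 100 ≡ 100 (mod 109)
10^4 ≡ 100^2 = 10000 ≡ 81 (mod 109)
10^8 ≡ 81^2 = 6561 ≡ 21 (mod 109)
10^16 ≡ 21^2 = 441 ≡ 5 (mod 109)
27 = 16 + 8 + 2 + 1 in binary powers of 2.
So 10^27 ≡ 5 · 21 · 100 · 10 ≡ 33 (mod 109).
Squaring chain: 33 → 108; reaches −1, so base 10 does not prove 109 composite.

33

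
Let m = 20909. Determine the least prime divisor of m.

20909 is odd.
Digit sum 20, not divisible by 3.
Ends in 9: not divisible by 5.
7: 20909 = 7·2987

7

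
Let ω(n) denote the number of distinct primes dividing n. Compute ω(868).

868 = 2^2 · 217
217 = 7 · 31
868 = 2^2 · 7 · 31, which has 3 distinct prime factors.

3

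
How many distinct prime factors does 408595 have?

5

408595 = 5 · 81719
81719 = 11 · 7429
7429 = 17 · 437
437 = 19 · 23
408595 = 5 · 11 · 17 · 19 · 23, which has 5 distinct prime factors.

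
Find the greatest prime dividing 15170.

41

15170 = 2 · 7585
7585 = 5 · 1517
1517 = 37 · 41
41 is prime.
So 15170 = 2 · 5 · 37 · 41; the largest prime factor is 41.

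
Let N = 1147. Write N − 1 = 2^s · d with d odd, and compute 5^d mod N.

156

1147 − 1 = 1146 = 2^1 · 573, so d = 573.
5^1 ≡ 5 (mod 1147)
5^2 ≡ 5^2 = 25 ≡ 25 (mod 1147)
5^4 ≡ 25^2 = 625 ≡ 625 (mod 1147)
5^8 ≡ 625^2 = 390625 ≡ 645 (mod 1147)
5^16 ≡ 645^2 = 416025 ≡ 811 (mod 1147)
5^32 ≡ 811^2 = 657721 ≡ 490 (mod 1147)
5^64 ≡ 490^2 = 240100 ≡ 377 (mod 1147)
5^128 ≡ 377^2 = 142129 ≡ 1048 (mod 1147)
5^256 ≡ 1048^2 = 1098304 ≡ 625 (mod 1147)
5^512 ≡ 625^2 = 390625 ≡ 645 (mod 1147)
573 = 512 + 32 + 16 + 8 + 4 + 1 in binary powers of 2.
So 5^573 ≡ 645 · 490 · 811 · 645 · 625 · 5 ≡ 156 (mod 1147).
Squaring chain: 156; never reaches −1, so base 5 is a Miller–Rabin witness that 1147 is composite.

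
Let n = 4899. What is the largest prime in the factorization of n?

4899 = 3 · 1633
1633 = 23 · 71
71 is prime.
So 4899 = 3 · 23 · 71; the largest prime factor is 71.

71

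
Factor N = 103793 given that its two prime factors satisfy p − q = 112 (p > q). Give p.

383

Since p = q + 112, we have 103793 = q(q + 112), so q² + 112q − 103793 = 0.
Discriminant: 112² + 4·103793 = 12544 + 415172 = 427716; √427716 = 654.
q = (−112 + 654)/2 = 271, and p = q + 112 = 383.
Check: 271 · 383 = 103793.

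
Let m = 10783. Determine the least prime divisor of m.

10783 is odd.
Digit sum 19, not divisible by 3.
Ends in 3: not divisible by 5.
7: 10783 = 7·1540 + 3
11: 10783 = 11·980 + 3
13: 10783 = 13·829 + 6
17: 10783 = 17·634 + 5
19: 10783 = 19·567 + 10
23: 10783 = 23·468 + 19
29: 10783 = 29·371 + 24
31: 10783 = 31·347 + 26
37: 10783 = 37·291 + 16
41: 10783 = 41·263

41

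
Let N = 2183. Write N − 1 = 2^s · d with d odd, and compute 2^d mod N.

2183 − 1 = 2182 = 2^1 · 1091, so d = 1091.
2^1 ≡ 2 (mod 2183)
2^2 ≡ 2^2 = 4 ≡ 4 (mod 2183)
2^4 ≡ 4^2 = 16 ≡ 16 (mod 2183)
2^8 ≡ 16^2 = 256 ≡ 256 (mod 2183)
2^16 ≡ 256^2 = 65536 ≡ 46 (mod 2183)
2^32 ≡ 46^2 = 2116 ≡ 2116 (mod 2183)
2^64 ≡ 2116^2 = 4477456 ≡ 123 (mod 2183)
2^128 ≡ 123^2 = 15129 ≡ 2031 (mod 2183)
2^256 ≡ 2031^2 = 4124961 ≡ 1274 (mod 2183)
2^512 ≡ 1274^2 = 1623076 ≡ 1107 (mod 2183)
2^1024 ≡ 1107^2 = 1225449 ≡ 786 (mod 2183)
1091 = 1024 + 64 + 2 + 1 in binary powers of 2.
So 2^1091 ≡ 786 · 123 · 4 · 2 ≡ 642 (mod 2183).
Squaring chain: 642; never reaches −1, so base 2 is a Miller–Rabin witness that 2183 is composite.

642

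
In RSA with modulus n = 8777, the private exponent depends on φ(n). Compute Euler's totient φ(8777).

8580

Factor: 8777 = 67 · 131.
φ(8777) = (67−1) · (131−1) = 66 · 130 = 8580.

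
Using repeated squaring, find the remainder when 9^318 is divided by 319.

25

9^1 ≡ 9 (mod 319)
9^2 ≡ 9^2 = 81 ≡ 81 (mod 319)
9^4 ≡ 81^2 = 6561 ≡ 181 (mod 319)
9^8 ≡ 181^2 = 32761 ≡ 223 (mod 319)
9^16 ≡ 223^2 = 49729 ≡ 284 (mod 319)
9^32 ≡ 284^2 = 80656 ≡ 268 (mod 319)
9^64 ≡ 268^2 = 71824 ≡ 49 (mod 319)
9^128 ≡ 49^2 = 2401 ≡ 168 (mod 319)
9^256 ≡ 168^2 = 28224 ≡ 152 (mod 319)
318 = 256 + 32 + 16 + 8 + 4 + 2 in binary powers of 2.
So 9^318 ≡ 152 · 268 · 284 · 223 · 181 · 81 ≡ 25 (mod 319).
Since 25 ≠ 1, base 9 is a Fermat witness: 319 is composite.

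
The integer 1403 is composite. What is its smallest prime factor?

1403 is odd.
Digit sum 8, not divisible by 3.
Ends in 3: not divisible by 5.
7: 1403 = 7·200 + 3
11: 1403 = 11·127 + 6
13: 1403 = 13·107 + 12
17: 1403 = 17·82 + 9
19: 1403 = 19·73 + 16
23: 1403 = 23·61

23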